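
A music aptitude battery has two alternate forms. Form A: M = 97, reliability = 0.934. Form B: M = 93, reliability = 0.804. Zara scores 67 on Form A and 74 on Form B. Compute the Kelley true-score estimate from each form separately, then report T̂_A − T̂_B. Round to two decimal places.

T̂_A = 0.934(67) + 0.066(97) = 68.9800
T̂_B = 0.804(74) + 0.196(93) = 77.7240
T̂_A − T̂_B = -8.7440

-8.74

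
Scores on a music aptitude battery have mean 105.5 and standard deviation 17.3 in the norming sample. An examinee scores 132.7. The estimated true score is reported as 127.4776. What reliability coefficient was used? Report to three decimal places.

0.808

T̂ = ρX + (1 − ρ)μ  ⇒  T̂ − μ = ρ(X − μ)
ρ = (T̂ − μ)/(X − μ) = (127.4776 − 105.5) / (132.7 − 105.5) = 21.9776 / 27.2 = 0.80800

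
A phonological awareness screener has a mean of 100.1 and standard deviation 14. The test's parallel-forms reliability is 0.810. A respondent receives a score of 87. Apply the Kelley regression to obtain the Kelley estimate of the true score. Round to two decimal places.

89.49

Kelley's formula gives T̂ = 0.810·87 + 0.190·100.1 = 70.470 + 19.0190 = 89.489.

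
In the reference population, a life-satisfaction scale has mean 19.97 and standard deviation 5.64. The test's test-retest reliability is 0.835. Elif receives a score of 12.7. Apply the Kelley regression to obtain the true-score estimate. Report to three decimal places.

13.900

T̂ = 0.835(12.7) + 0.165(19.97) = 10.6045 + 3.29505 = 13.8995 → 13.900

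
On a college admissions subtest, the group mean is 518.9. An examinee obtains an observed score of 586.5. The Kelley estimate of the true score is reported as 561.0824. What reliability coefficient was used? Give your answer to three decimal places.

T̂ = ρX + (1 − ρ)μ  ⇒  T̂ − μ = ρ(X − μ)
ρ = (T̂ − μ)/(X − μ) = (561.0824 − 518.9) / (586.5 − 518.9) = 42.1824 / 67.6 = 0.62400

0.624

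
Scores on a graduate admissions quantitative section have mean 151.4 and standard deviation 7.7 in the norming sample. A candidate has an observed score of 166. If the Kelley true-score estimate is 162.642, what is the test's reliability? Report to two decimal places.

0.77

T̂ = ρX + (1 − ρ)μ  ⇒  T̂ − μ = ρ(X − μ)
ρ = (T̂ − μ)/(X − μ) = (162.642 − 151.4) / (166 − 151.4) = 11.242 / 14.6 = 0.7700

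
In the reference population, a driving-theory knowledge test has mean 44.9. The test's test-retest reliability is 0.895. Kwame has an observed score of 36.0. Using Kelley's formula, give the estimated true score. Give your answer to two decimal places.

T̂ = ρX + (1 − ρ)μ
  = 0.895 × 36.0 + 0.105 × 44.9
  = 32.2200 + 4.7145
  = 36.934
  ≈ 36.93

36.93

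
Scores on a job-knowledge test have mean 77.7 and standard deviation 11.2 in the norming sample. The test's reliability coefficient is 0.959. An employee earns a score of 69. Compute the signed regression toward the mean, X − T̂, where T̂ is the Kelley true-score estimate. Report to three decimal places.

T̂ = 0.959(69) + 0.041(77.7) = 66.171 + 3.1857 = 69.35670 → 69.3567
X − T̂ = 69 − 69.3567 = -0.3567 → -0.357

-0.357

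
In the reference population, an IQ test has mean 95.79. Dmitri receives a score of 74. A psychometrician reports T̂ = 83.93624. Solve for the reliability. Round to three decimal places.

T̂ = ρX + (1 − ρ)μ  ⇒  T̂ − μ = ρ(X − μ)
ρ = (T̂ − μ)/(X − μ) = (83.93624 − 95.79) / (74 − 95.79) = -11.85376 / -21.79 = 0.54400

0.544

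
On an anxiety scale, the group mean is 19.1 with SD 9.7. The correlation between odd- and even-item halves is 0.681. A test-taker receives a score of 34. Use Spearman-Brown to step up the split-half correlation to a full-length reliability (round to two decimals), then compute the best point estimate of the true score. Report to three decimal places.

Spearman-Brown: ρ = 2r/(1 + r) = 2(0.681)/(1 + 0.681) = 1.3620/1.681 = 0.8102 → 0.81
T̂ = 0.81(34) + 0.19(19.1) = 27.54 + 3.629 = 31.1690 → 31.169

31.169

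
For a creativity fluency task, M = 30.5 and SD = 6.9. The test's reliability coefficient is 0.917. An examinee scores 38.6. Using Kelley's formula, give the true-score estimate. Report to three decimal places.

37.928

T̂ = ρX + (1 − ρ)μ
  = 0.917 × 38.6 + 0.083 × 30.5
  = 35.3962 + 2.5315
  = 37.9277
  ≈ 37.928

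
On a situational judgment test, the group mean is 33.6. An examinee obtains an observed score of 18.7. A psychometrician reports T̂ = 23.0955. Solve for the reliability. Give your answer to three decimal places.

0.705

T̂ = ρX + (1 − ρ)μ  ⇒  T̂ − μ = ρ(X − μ)
ρ = (T̂ − μ)/(X − μ) = (23.0955 − 33.6) / (18.7 − 33.6) = -10.5045 / -14.9 = 0.70500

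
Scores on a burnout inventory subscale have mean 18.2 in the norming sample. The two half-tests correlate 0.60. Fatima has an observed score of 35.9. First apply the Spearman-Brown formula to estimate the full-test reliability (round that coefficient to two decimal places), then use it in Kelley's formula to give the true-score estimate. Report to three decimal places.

Spearman-Brown: ρ = 2r/(1 + r) = 2(0.60)/(1 + 0.60) = 1.200/1.60 = 0.7500 → 0.75
T̂ = 0.75(35.9) + 0.25(18.2) = 26.925 + 4.550 = 31.4750 → 31.475

31.475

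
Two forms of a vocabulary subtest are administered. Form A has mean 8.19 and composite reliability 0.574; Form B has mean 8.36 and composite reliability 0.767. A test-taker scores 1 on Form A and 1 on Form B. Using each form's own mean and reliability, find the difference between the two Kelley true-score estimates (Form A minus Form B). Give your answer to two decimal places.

T̂_A = 0.574(1) + 0.426(8.19) = 4.0629
T̂_B = 0.767(1) + 0.233(8.36) = 2.7149
T̂_A − T̂_B = 1.3481

1.35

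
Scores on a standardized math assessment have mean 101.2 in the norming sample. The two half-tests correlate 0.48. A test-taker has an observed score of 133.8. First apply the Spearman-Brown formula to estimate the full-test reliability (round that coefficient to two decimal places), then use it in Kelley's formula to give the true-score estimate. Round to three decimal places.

Spearman-Brown: ρ = 2r/(1 + r) = 2(0.48)/(1 + 0.48) = 0.960/1.48 = 0.6486 → 0.65
T̂ = ρX + (1 − ρ)μ
  = 0.65 × 133.8 + 0.35 × 101.2
  = 86.970 + 35.420
  = 122.3900
  ≈ 122.390

122.390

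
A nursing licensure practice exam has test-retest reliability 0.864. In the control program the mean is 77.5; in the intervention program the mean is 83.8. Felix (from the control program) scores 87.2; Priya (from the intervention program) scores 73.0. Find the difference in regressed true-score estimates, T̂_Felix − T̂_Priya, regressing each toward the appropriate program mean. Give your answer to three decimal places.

T̂_Felix = 0.864(87.2) + 0.136(77.5) = 85.88080
T̂_Priya = 0.864(73.0) + 0.136(83.8) = 74.46880
Difference = 85.88080 − 74.46880 = 11.41200

11.412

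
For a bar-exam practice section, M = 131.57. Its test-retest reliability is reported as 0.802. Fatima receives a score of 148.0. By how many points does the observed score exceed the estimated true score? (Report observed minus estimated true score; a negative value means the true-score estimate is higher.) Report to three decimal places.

Weight the observed score by reliability and the mean by (1 − reliability): T̂ = 0.802·148.0 + 0.198·131.57 = 118.6960 + 26.05086 = 144.74686.
X − T̂ = 148.0 − 144.7469 = 3.2531 → 3.253

3.253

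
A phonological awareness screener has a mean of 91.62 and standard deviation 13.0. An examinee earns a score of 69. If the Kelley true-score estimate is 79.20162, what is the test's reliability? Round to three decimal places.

T̂ = ρX + (1 − ρ)μ  ⇒  T̂ − μ = ρ(X − μ)
ρ = (T̂ − μ)/(X − μ) = (79.20162 − 91.62) / (69 − 91.62) = -12.41838 / -22.62 = 0.54900

0.549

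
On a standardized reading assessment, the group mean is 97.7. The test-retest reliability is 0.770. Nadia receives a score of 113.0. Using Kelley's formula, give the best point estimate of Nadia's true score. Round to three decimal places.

T̂ = ρX + (1 − ρ)μ
  = 0.770 × 113.0 + 0.230 × 97.7
  = 87.0100 + 22.4710
  = 109.4810
  ≈ 109.481

109.481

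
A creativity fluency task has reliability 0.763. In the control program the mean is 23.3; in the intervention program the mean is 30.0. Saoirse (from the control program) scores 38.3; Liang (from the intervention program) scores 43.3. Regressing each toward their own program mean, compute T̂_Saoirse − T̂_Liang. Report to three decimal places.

T̂_Saoirse = 0.763(38.3) + 0.237(23.3) = 34.74500
T̂_Liang = 0.763(43.3) + 0.237(30.0) = 40.14790
Difference = 34.74500 − 40.14790 = -5.40290

-5.403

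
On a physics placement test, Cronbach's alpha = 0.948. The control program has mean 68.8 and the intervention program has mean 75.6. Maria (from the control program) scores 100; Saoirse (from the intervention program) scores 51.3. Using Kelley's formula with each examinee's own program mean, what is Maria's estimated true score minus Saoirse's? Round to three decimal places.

T̂_Maria = 0.948(100) + 0.052(68.8) = 98.37760
T̂_Saoirse = 0.948(51.3) + 0.052(75.6) = 52.56360
Difference = 98.37760 − 52.56360 = 45.81400

45.814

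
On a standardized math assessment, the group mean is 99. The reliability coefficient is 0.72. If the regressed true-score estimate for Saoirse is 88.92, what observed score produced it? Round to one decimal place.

T̂ = ρX + (1 − ρ)μ  ⇒  X = (T̂ − (1 − ρ)μ) / ρ
X = (88.92 − 0.28 × 99) / 0.72 = (88.92 − 27.72) / 0.72 = 61.20 / 0.72 = 85.000

85.0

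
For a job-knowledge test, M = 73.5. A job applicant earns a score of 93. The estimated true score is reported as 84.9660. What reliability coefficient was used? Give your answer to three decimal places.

T̂ = ρX + (1 − ρ)μ  ⇒  T̂ − μ = ρ(X − μ)
ρ = (T̂ − μ)/(X − μ) = (84.9660 − 73.5) / (93 − 73.5) = 11.4660 / 19.5 = 0.58800

0.588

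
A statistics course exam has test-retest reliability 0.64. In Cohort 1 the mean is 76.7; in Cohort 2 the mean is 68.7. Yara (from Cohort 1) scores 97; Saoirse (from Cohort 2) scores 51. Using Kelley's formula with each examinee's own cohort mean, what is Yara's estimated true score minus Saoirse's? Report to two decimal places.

T̂_Yara = 0.64(97) + 0.36(76.7) = 89.6920
T̂_Saoirse = 0.64(51) + 0.36(68.7) = 57.3720
Difference = 89.6920 − 57.3720 = 32.3200

32.32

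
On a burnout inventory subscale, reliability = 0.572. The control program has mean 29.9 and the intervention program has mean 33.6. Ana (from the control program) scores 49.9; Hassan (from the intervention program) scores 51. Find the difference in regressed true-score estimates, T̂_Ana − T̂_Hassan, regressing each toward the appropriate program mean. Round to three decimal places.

-2.213

T̂_Ana = 0.572(49.9) + 0.428(29.9) = 41.34000
T̂_Hassan = 0.572(51) + 0.428(33.6) = 43.55280
Difference = 41.34000 − 43.55280 = -2.21280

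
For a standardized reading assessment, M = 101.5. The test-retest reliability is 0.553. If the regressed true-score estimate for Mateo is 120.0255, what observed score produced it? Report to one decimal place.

135.0

T̂ = ρX + (1 − ρ)μ  ⇒  X = (T̂ − (1 − ρ)μ) / ρ
X = (120.0255 − 0.447 × 101.5) / 0.553 = (120.0255 − 45.3705) / 0.553 = 74.6550 / 0.553 = 135.000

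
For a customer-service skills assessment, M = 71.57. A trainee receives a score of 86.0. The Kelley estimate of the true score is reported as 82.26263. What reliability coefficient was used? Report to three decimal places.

T̂ = ρX + (1 − ρ)μ  ⇒  T̂ − μ = ρ(X − μ)
ρ = (T̂ − μ)/(X − μ) = (82.26263 − 71.57) / (86.0 − 71.57) = 10.69263 / 14.43 = 0.74100

0.741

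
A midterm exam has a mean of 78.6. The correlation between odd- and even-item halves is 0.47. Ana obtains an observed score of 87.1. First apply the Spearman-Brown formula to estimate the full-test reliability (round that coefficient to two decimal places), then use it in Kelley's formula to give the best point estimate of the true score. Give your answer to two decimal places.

Spearman-Brown: ρ = 2r/(1 + r) = 2(0.47)/(1 + 0.47) = 0.940/1.47 = 0.6395 → 0.64
T̂ = 0.64(87.1) + 0.36(78.6) = 55.744 + 28.296 = 84.040 → 84.04

84.04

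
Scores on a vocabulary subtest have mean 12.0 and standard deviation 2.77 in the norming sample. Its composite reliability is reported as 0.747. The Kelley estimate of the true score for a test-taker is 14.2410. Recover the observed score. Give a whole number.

15

T̂ = ρX + (1 − ρ)μ  ⇒  X = (T̂ − (1 − ρ)μ) / ρ
X = (14.2410 − 0.253 × 12.0) / 0.747 = (14.2410 − 3.0360) / 0.747 = 11.2050 / 0.747 = 15.00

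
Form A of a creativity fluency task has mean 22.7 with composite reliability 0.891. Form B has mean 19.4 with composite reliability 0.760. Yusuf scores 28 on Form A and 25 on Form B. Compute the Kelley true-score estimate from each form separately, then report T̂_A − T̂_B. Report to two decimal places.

3.77

T̂_A = 0.891(28) + 0.109(22.7) = 27.4223
T̂_B = 0.760(25) + 0.240(19.4) = 23.6560
T̂_A − T̂_B = 3.7663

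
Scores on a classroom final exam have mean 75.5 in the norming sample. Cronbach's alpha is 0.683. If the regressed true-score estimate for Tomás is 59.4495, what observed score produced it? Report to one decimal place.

52.0

T̂ = ρX + (1 − ρ)μ  ⇒  X = (T̂ − (1 − ρ)μ) / ρ
X = (59.4495 − 0.317 × 75.5) / 0.683 = (59.4495 − 23.9335) / 0.683 = 35.5160 / 0.683 = 52.000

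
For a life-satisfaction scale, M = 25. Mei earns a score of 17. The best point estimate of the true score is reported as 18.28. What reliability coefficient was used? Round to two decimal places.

0.84

T̂ = ρX + (1 − ρ)μ  ⇒  T̂ − μ = ρ(X − μ)
ρ = (T̂ − μ)/(X − μ) = (18.28 − 25) / (17 − 25) = -6.72 / -8.0 = 0.8400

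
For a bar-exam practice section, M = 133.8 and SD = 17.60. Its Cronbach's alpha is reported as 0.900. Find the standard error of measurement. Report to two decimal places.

SEM = SD · √(1 − ρ) = 17.60 × √0.100 = 17.60 × 0.3162 = 5.566

5.57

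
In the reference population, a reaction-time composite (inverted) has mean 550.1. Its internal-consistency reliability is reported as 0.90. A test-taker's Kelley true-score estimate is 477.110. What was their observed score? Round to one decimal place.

T̂ = ρX + (1 − ρ)μ  ⇒  X = (T̂ − (1 − ρ)μ) / ρ
X = (477.110 − 0.10 × 550.1) / 0.90 = (477.110 − 55.010) / 0.90 = 422.100 / 0.90 = 469.000

469.0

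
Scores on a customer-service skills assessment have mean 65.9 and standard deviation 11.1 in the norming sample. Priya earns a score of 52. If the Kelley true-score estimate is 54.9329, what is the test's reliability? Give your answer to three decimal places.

0.789

T̂ = ρX + (1 − ρ)μ  ⇒  T̂ − μ = ρ(X − μ)
ρ = (T̂ − μ)/(X − μ) = (54.9329 − 65.9) / (52 − 65.9) = -10.9671 / -13.9 = 0.78900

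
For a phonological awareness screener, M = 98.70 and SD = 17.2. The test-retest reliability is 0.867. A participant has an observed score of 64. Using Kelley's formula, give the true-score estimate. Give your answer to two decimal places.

T̂ = ρX + (1 − ρ)μ
  = 0.867 × 64 + 0.133 × 98.70
  = 55.488 + 13.12710
  = 68.615
  ≈ 68.62

68.62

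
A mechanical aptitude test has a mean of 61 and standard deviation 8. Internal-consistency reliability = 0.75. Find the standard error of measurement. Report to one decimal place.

4.0

SEM = SD · √(1 − ρ) = 8 × √0.25 = 8 × 0.5000 = 4.000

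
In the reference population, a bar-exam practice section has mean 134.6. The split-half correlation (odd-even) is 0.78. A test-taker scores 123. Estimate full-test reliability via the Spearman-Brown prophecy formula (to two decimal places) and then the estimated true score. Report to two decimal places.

124.39

Spearman-Brown: ρ = 2r/(1 + r) = 2(0.78)/(1 + 0.78) = 1.560/1.78 = 0.8764 → 0.88
T̂ = 0.88(123) + 0.12(134.6) = 108.24 + 16.152 = 124.392 → 124.39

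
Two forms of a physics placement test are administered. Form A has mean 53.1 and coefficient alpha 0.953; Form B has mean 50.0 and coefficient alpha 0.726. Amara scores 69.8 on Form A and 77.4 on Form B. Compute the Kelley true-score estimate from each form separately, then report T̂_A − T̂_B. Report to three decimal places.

T̂_A = 0.953(69.8) + 0.047(53.1) = 69.01510
T̂_B = 0.726(77.4) + 0.274(50.0) = 69.89240
T̂_A − T̂_B = -0.87730

-0.877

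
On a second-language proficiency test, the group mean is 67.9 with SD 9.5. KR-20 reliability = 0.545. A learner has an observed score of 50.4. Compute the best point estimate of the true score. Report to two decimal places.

T̂ = 0.545(50.4) + 0.455(67.9) = 27.4680 + 30.8945 = 58.363 → 58.36

58.36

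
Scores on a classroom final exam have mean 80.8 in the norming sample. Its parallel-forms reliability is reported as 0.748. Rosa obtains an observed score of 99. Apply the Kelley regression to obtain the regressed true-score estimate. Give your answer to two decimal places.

T̂ = ρX + (1 − ρ)μ
  = 0.748 × 99 + 0.252 × 80.8
  = 74.052 + 20.3616
  = 94.414
  ≈ 94.41

94.41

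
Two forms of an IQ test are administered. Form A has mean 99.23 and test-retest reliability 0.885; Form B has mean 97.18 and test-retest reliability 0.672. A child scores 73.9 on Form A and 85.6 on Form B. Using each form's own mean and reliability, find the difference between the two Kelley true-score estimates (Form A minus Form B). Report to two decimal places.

T̂_A = 0.885(73.9) + 0.115(99.23) = 76.8130
T̂_B = 0.672(85.6) + 0.328(97.18) = 89.3982
T̂_A − T̂_B = -12.5853

-12.59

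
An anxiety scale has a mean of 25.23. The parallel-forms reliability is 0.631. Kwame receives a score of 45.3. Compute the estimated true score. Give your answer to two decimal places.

37.89

Weight the observed score by reliability and the mean by (1 − reliability): T̂ = 0.631·45.3 + 0.369·25.23 = 28.5843 + 9.30987 = 37.894.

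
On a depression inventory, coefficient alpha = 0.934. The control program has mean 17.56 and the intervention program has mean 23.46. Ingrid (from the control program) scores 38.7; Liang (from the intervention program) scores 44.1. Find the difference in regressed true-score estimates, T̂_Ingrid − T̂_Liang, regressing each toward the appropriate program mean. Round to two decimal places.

-5.43

T̂_Ingrid = 0.934(38.7) + 0.066(17.56) = 37.3048
T̂_Liang = 0.934(44.1) + 0.066(23.46) = 42.7378
Difference = 37.3048 − 42.7378 = -5.4330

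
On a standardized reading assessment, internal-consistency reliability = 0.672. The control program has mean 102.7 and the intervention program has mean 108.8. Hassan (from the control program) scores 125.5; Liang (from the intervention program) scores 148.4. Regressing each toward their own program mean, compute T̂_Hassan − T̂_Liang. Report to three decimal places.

-17.390

T̂_Hassan = 0.672(125.5) + 0.328(102.7) = 118.02160
T̂_Liang = 0.672(148.4) + 0.328(108.8) = 135.41120
Difference = 118.02160 − 135.41120 = -17.38960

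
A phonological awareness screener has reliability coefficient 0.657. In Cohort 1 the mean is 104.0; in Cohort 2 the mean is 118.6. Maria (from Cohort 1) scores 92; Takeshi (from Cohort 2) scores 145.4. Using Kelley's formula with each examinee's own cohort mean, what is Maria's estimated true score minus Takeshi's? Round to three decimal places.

-40.092

T̂_Maria = 0.657(92) + 0.343(104.0) = 96.11600
T̂_Takeshi = 0.657(145.4) + 0.343(118.6) = 136.20760
Difference = 96.11600 − 136.20760 = -40.09160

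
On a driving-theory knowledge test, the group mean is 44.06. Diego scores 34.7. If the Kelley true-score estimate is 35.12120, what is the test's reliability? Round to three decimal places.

0.955

T̂ = ρX + (1 − ρ)μ  ⇒  T̂ − μ = ρ(X − μ)
ρ = (T̂ − μ)/(X − μ) = (35.12120 − 44.06) / (34.7 − 44.06) = -8.93880 / -9.36 = 0.95500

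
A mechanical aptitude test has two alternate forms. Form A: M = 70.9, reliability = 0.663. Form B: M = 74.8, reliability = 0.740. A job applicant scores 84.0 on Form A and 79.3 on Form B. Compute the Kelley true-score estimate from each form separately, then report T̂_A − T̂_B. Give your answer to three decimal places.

1.455

T̂_A = 0.663(84.0) + 0.337(70.9) = 79.58530
T̂_B = 0.740(79.3) + 0.260(74.8) = 78.13000
T̂_A − T̂_B = 1.45530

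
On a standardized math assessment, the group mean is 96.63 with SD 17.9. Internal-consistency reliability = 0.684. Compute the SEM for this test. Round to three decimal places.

SEM = SD · √(1 − ρ) = 17.9 × √0.316 = 17.9 × 0.5621 = 10.0623

10.062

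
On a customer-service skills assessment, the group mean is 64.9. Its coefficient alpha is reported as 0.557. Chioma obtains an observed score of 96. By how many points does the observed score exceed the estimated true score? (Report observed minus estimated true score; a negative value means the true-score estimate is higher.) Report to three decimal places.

13.777

T̂ = 0.557(96) + 0.443(64.9) = 53.472 + 28.7507 = 82.22270 → 82.2227
X − T̂ = 96 − 82.2227 = 13.7773 → 13.777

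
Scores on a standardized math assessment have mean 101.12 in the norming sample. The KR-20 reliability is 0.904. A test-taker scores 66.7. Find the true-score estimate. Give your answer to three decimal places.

T̂ = 0.904(66.7) + 0.096(101.12) = 60.2968 + 9.70752 = 70.0043 → 70.004

70.004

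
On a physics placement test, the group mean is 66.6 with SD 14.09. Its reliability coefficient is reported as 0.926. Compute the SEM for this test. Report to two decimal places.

3.83

SEM = SD · √(1 − ρ) = 14.09 × √0.074 = 14.09 × 0.2720 = 3.833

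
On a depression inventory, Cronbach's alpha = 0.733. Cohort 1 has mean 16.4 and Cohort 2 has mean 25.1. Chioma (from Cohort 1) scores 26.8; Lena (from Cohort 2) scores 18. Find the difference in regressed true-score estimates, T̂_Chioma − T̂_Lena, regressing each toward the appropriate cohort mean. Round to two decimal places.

T̂_Chioma = 0.733(26.8) + 0.267(16.4) = 24.0232
T̂_Lena = 0.733(18) + 0.267(25.1) = 19.8957
Difference = 24.0232 − 19.8957 = 4.1275

4.13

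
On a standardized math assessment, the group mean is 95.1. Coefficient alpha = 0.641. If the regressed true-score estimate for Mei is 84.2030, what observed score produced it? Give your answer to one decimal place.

T̂ = ρX + (1 − ρ)μ  ⇒  X = (T̂ − (1 − ρ)μ) / ρ
X = (84.2030 − 0.359 × 95.1) / 0.641 = (84.2030 − 34.1409) / 0.641 = 50.0621 / 0.641 = 78.100

78.1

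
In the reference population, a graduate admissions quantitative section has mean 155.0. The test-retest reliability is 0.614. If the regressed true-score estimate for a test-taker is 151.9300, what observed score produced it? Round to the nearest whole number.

T̂ = ρX + (1 − ρ)μ  ⇒  X = (T̂ − (1 − ρ)μ) / ρ
X = (151.9300 − 0.386 × 155.0) / 0.614 = (151.9300 − 59.8300) / 0.614 = 92.1000 / 0.614 = 150.00

150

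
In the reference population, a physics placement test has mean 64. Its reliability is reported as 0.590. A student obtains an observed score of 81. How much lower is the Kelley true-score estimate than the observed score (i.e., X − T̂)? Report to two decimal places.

6.97

T̂ = ρX + (1 − ρ)μ
  = 0.590 × 81 + 0.410 × 64
  = 47.790 + 26.240
  = 74.0300
  ≈ 74.030
X − T̂ = 81 − 74.030 = 6.970 → 6.97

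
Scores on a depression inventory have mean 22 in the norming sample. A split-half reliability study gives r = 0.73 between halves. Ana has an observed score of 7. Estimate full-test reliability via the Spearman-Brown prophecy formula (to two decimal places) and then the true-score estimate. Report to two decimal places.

Spearman-Brown: ρ = 2r/(1 + r) = 2(0.73)/(1 + 0.73) = 1.460/1.73 = 0.8439 → 0.84
T̂ = 0.84(7) + 0.16(22) = 5.88 + 3.52 = 9.400 → 9.40

9.40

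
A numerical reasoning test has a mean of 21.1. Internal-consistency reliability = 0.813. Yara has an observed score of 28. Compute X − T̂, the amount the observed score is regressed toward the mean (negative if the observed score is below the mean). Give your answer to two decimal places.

T̂ = ρX + (1 − ρ)μ
  = 0.813 × 28 + 0.187 × 21.1
  = 22.764 + 3.9457
  = 26.7097
  ≈ 26.710
X − T̂ = 28 − 26.710 = 1.290 → 1.29

1.29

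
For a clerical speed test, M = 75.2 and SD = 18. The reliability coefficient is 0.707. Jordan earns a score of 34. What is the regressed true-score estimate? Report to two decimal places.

46.07

Weight the observed score by reliability and the mean by (1 − reliability): T̂ = 0.707·34 + 0.293·75.2 = 24.038 + 22.0336 = 46.072.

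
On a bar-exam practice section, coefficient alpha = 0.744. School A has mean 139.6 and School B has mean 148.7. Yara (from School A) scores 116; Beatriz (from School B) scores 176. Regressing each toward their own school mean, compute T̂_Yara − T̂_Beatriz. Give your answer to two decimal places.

-46.97

T̂_Yara = 0.744(116) + 0.256(139.6) = 122.0416
T̂_Beatriz = 0.744(176) + 0.256(148.7) = 169.0112
Difference = 122.0416 − 169.0112 = -46.9696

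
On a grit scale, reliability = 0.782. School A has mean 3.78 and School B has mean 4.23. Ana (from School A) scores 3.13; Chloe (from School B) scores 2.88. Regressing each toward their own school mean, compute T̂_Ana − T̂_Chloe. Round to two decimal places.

0.10

T̂_Ana = 0.782(3.13) + 0.218(3.78) = 3.2717
T̂_Chloe = 0.782(2.88) + 0.218(4.23) = 3.1743
Difference = 3.2717 − 3.1743 = 0.0974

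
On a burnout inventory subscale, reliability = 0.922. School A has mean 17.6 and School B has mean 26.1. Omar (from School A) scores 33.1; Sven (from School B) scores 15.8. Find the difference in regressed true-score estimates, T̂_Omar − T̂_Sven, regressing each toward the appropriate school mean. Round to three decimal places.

15.288

T̂_Omar = 0.922(33.1) + 0.078(17.6) = 31.89100
T̂_Sven = 0.922(15.8) + 0.078(26.1) = 16.60340
Difference = 31.89100 − 16.60340 = 15.28760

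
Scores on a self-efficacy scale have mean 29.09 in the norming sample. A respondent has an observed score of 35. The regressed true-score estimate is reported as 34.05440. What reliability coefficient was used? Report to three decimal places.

T̂ = ρX + (1 − ρ)μ  ⇒  T̂ − μ = ρ(X − μ)
ρ = (T̂ − μ)/(X − μ) = (34.05440 − 29.09) / (35 − 29.09) = 4.96440 / 5.91 = 0.84000

0.840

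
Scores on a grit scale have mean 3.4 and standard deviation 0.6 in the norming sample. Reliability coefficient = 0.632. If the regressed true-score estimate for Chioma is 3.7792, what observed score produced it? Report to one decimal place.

T̂ = ρX + (1 − ρ)μ  ⇒  X = (T̂ − (1 − ρ)μ) / ρ
X = (3.7792 − 0.368 × 3.4) / 0.632 = (3.7792 − 1.2512) / 0.632 = 2.5280 / 0.632 = 4.000

4.0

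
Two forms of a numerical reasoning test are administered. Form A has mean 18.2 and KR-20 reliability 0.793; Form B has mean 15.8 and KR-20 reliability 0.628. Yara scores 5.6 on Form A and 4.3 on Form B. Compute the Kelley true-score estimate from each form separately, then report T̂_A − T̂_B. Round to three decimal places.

-0.370

T̂_A = 0.793(5.6) + 0.207(18.2) = 8.20820
T̂_B = 0.628(4.3) + 0.372(15.8) = 8.57800
T̂_A − T̂_B = -0.36980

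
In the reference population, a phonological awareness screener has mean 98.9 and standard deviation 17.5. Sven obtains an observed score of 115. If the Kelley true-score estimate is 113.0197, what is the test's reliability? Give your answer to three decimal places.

T̂ = ρX + (1 − ρ)μ  ⇒  T̂ − μ = ρ(X − μ)
ρ = (T̂ − μ)/(X − μ) = (113.0197 − 98.9) / (115 − 98.9) = 14.1197 / 16.1 = 0.87700

0.877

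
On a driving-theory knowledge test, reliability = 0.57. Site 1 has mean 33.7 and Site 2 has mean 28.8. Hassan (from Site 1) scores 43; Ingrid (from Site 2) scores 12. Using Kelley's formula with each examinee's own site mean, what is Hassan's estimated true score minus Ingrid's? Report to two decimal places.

T̂_Hassan = 0.57(43) + 0.43(33.7) = 39.0010
T̂_Ingrid = 0.57(12) + 0.43(28.8) = 19.2240
Difference = 39.0010 − 19.2240 = 19.7770

19.78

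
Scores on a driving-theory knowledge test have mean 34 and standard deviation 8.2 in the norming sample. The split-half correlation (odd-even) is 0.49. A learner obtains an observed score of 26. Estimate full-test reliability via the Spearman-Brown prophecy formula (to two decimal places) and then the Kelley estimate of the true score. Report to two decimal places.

Spearman-Brown: ρ = 2r/(1 + r) = 2(0.49)/(1 + 0.49) = 0.980/1.49 = 0.6577 → 0.66
T̂ = 0.66(26) + 0.34(34) = 17.16 + 11.56 = 28.720 → 28.72

28.72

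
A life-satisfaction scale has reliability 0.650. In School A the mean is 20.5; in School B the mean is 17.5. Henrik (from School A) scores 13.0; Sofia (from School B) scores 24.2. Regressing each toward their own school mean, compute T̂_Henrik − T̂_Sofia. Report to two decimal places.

T̂_Henrik = 0.650(13.0) + 0.350(20.5) = 15.6250
T̂_Sofia = 0.650(24.2) + 0.350(17.5) = 21.8550
Difference = 15.6250 − 21.8550 = -6.2300

-6.23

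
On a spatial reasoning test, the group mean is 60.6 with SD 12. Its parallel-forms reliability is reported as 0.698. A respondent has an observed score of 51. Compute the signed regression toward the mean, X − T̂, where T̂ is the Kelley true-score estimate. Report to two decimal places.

-2.90

T̂ = 0.698(51) + 0.302(60.6) = 35.598 + 18.3012 = 53.8992 → 53.899
X − T̂ = 51 − 53.899 = -2.899 → -2.90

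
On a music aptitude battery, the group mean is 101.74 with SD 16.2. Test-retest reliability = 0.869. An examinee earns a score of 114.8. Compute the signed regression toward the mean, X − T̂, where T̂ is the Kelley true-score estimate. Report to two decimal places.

T̂ = 0.869(114.8) + 0.131(101.74) = 99.7612 + 13.32794 = 113.0891 → 113.089
X − T̂ = 114.8 − 113.089 = 1.711 → 1.71

1.71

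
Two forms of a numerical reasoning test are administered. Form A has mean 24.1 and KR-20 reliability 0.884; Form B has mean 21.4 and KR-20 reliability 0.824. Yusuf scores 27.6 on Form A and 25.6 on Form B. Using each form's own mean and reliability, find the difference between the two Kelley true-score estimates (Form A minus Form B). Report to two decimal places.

2.33

T̂_A = 0.884(27.6) + 0.116(24.1) = 27.1940
T̂_B = 0.824(25.6) + 0.176(21.4) = 24.8608
T̂_A − T̂_B = 2.3332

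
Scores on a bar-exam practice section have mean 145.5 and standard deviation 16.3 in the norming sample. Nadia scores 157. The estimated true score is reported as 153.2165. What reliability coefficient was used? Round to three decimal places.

T̂ = ρX + (1 − ρ)μ  ⇒  T̂ − μ = ρ(X − μ)
ρ = (T̂ − μ)/(X − μ) = (153.2165 − 145.5) / (157 − 145.5) = 7.7165 / 11.5 = 0.67100

0.671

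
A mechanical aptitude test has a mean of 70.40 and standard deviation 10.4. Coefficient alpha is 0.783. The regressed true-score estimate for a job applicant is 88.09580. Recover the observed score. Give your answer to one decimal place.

93.0

T̂ = ρX + (1 − ρ)μ  ⇒  X = (T̂ − (1 − ρ)μ) / ρ
X = (88.09580 − 0.217 × 70.40) / 0.783 = (88.09580 − 15.27680) / 0.783 = 72.81900 / 0.783 = 93.000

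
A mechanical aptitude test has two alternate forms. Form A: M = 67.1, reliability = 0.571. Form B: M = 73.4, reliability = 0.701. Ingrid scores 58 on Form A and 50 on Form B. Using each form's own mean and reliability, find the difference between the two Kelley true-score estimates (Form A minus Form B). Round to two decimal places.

T̂_A = 0.571(58) + 0.429(67.1) = 61.9039
T̂_B = 0.701(50) + 0.299(73.4) = 56.9966
T̂_A − T̂_B = 4.9073

4.91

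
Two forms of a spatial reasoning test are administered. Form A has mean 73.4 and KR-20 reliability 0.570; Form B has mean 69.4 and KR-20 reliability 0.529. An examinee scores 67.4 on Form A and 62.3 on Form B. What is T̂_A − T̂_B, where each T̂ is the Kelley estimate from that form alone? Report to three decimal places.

T̂_A = 0.570(67.4) + 0.430(73.4) = 69.98000
T̂_B = 0.529(62.3) + 0.471(69.4) = 65.64410
T̂_A − T̂_B = 4.33590

4.336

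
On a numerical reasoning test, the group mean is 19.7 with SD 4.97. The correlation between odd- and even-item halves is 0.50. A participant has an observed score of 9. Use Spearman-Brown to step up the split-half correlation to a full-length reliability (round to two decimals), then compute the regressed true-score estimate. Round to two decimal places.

12.53

Spearman-Brown: ρ = 2r/(1 + r) = 2(0.50)/(1 + 0.50) = 1.000/1.50 = 0.6667 → 0.67
T̂ = 0.67(9) + 0.33(19.7) = 6.03 + 6.501 = 12.531 → 12.53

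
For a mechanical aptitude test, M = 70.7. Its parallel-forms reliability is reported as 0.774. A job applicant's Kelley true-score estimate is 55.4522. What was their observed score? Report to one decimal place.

51.0

T̂ = ρX + (1 − ρ)μ  ⇒  X = (T̂ − (1 − ρ)μ) / ρ
X = (55.4522 − 0.226 × 70.7) / 0.774 = (55.4522 − 15.9782) / 0.774 = 39.4740 / 0.774 = 51.000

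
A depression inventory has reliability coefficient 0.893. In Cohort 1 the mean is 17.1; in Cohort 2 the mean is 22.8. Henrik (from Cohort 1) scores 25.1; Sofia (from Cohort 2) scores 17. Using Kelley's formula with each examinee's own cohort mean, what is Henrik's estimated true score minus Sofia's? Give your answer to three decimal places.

T̂_Henrik = 0.893(25.1) + 0.107(17.1) = 24.24400
T̂_Sofia = 0.893(17) + 0.107(22.8) = 17.62060
Difference = 24.24400 − 17.62060 = 6.62340

6.623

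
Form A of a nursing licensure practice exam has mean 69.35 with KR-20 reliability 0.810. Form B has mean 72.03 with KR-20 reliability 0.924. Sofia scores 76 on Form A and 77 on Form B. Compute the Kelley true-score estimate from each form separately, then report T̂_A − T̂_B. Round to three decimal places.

T̂_A = 0.810(76) + 0.190(69.35) = 74.73650
T̂_B = 0.924(77) + 0.076(72.03) = 76.62228
T̂_A − T̂_B = -1.88578

-1.886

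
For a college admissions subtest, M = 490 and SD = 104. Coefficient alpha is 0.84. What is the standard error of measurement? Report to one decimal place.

SEM = SD · √(1 − ρ) = 104 × √0.16 = 104 × 0.4000 = 41.600

41.6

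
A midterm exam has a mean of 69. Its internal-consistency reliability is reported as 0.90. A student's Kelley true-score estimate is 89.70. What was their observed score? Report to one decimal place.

92.0

T̂ = ρX + (1 − ρ)μ  ⇒  X = (T̂ − (1 − ρ)μ) / ρ
X = (89.70 − 0.10 × 69) / 0.90 = (89.70 − 6.90) / 0.90 = 82.80 / 0.90 = 92.000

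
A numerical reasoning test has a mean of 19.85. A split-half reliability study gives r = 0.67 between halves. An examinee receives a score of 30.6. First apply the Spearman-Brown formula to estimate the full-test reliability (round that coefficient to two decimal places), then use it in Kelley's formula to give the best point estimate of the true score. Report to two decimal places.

28.45

Spearman-Brown: ρ = 2r/(1 + r) = 2(0.67)/(1 + 0.67) = 1.340/1.67 = 0.8024 → 0.80
T̂ = 0.80(30.6) + 0.20(19.85) = 24.480 + 3.9700 = 28.450 → 28.45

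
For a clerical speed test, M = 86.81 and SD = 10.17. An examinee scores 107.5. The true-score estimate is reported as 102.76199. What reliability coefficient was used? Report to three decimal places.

0.771

T̂ = ρX + (1 − ρ)μ  ⇒  T̂ − μ = ρ(X − μ)
ρ = (T̂ − μ)/(X − μ) = (102.76199 − 86.81) / (107.5 − 86.81) = 15.95199 / 20.69 = 0.77100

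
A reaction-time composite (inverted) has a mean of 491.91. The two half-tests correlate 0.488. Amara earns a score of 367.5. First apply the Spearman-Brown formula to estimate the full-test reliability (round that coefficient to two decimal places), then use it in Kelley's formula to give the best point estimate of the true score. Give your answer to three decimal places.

Spearman-Brown: ρ = 2r/(1 + r) = 2(0.488)/(1 + 0.488) = 0.9760/1.488 = 0.6559 → 0.66
T̂ = ρX + (1 − ρ)μ
  = 0.66 × 367.5 + 0.34 × 491.91
  = 242.550 + 167.2494
  = 409.7994
  ≈ 409.799

409.799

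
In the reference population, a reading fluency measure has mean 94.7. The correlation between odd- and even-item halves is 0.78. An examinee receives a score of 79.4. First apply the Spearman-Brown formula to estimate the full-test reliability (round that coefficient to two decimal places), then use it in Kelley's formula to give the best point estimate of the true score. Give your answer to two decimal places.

Spearman-Brown: ρ = 2r/(1 + r) = 2(0.78)/(1 + 0.78) = 1.560/1.78 = 0.8764 → 0.88
T̂ = ρX + (1 − ρ)μ
  = 0.88 × 79.4 + 0.12 × 94.7
  = 69.872 + 11.364
  = 81.236
  ≈ 81.24

81.24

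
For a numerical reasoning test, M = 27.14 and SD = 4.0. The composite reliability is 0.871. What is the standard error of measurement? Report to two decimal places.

SEM = SD · √(1 − ρ) = 4.0 × √0.129 = 4.0 × 0.3592 = 1.437

1.44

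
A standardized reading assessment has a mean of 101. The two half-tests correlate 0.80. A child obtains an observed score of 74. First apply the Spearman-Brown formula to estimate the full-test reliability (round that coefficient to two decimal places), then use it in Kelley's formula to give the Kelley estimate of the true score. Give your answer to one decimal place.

77.0

Spearman-Brown: ρ = 2r/(1 + r) = 2(0.80)/(1 + 0.80) = 1.600/1.80 = 0.8889 → 0.89
T̂ = 0.89(74) + 0.11(101) = 65.86 + 11.11 = 76.97 → 77.0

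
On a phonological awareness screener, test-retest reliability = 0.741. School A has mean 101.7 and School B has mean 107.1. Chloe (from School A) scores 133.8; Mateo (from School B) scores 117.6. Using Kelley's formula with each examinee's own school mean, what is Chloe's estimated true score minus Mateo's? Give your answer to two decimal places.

10.61

T̂_Chloe = 0.741(133.8) + 0.259(101.7) = 125.4861
T̂_Mateo = 0.741(117.6) + 0.259(107.1) = 114.8805
Difference = 125.4861 − 114.8805 = 10.6056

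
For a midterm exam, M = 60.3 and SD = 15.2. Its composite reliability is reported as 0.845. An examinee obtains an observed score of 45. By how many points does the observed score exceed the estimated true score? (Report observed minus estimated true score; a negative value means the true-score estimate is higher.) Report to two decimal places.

Weight the observed score by reliability and the mean by (1 − reliability): T̂ = 0.845·45 + 0.155·60.3 = 38.025 + 9.3465 = 47.3715.
X − T̂ = 45 − 47.371 = -2.371 → -2.37

-2.37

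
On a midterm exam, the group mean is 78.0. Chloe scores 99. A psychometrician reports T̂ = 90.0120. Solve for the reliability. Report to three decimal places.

0.572

T̂ = ρX + (1 − ρ)μ  ⇒  T̂ − μ = ρ(X − μ)
ρ = (T̂ − μ)/(X − μ) = (90.0120 − 78.0) / (99 − 78.0) = 12.0120 / 21.0 = 0.57200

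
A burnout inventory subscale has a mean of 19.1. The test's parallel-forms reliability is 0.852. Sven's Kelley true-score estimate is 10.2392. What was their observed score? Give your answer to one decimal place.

T̂ = ρX + (1 − ρ)μ  ⇒  X = (T̂ − (1 − ρ)μ) / ρ
X = (10.2392 − 0.148 × 19.1) / 0.852 = (10.2392 − 2.8268) / 0.852 = 7.4124 / 0.852 = 8.700

8.7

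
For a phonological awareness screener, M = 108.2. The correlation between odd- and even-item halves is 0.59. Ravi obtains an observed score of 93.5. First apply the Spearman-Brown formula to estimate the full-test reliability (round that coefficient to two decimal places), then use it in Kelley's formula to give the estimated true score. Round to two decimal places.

Spearman-Brown: ρ = 2r/(1 + r) = 2(0.59)/(1 + 0.59) = 1.180/1.59 = 0.7421 → 0.74
T̂ = 0.74(93.5) + 0.26(108.2) = 69.190 + 28.132 = 97.322 → 97.32

97.32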